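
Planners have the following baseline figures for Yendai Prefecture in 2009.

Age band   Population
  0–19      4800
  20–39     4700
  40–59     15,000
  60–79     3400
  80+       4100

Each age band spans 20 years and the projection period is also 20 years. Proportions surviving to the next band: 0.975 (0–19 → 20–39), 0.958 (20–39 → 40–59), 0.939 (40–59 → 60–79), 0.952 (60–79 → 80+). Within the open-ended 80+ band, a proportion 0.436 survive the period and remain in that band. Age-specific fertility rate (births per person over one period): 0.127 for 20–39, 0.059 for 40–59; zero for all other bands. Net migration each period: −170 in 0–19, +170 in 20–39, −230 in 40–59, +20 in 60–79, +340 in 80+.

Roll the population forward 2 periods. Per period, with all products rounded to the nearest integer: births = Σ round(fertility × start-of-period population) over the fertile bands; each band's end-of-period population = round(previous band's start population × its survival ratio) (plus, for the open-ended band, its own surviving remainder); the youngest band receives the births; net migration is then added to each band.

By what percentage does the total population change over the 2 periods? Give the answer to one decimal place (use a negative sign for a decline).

(Groups numbered youngest = 1 to oldest = 5.)
Period 1.
Births: 4700 × 0.127 = 597, 15000 × 0.059 = 885 — total 1482
Group 2: 4800 × 0.975 = 4680
Group 3: 4700 × 0.958 = 4503
Group 4: 15000 × 0.939 = 14085
Group 5: 3400 × 0.952 + 4100 × 0.436 = 3237 + 1788 = 5025
Net migration: Group 1 − 170 → 1312; Group 2 + 170 → 4850; Group 3 − 230 → 4273; Group 4 + 20 → 14105; Group 5 + 340 → 5365
Population now: 0–19=1312, 20–39=4850, 40–59=4273, 60–79=14105, 80+=5365
Period 2.
Births: 4850 × 0.127 = 616, 4273 × 0.059 = 252 — total 868
Group 2: 1312 × 0.975 = 1279
Group 3: 4850 × 0.958 = 4646
Group 4: 4273 × 0.939 = 4012
Group 5: 14105 × 0.952 + 5365 × 0.436 = 13428 + 2339 = 15767
Net migration: Group 1 − 170 → 698; Group 2 + 170 → 1449; Group 3 − 230 → 4416; Group 4 + 20 → 4032; Group 5 + 340 → 16107
Population now: 0–19=698, 20–39=1449, 40–59=4416, 60–79=4032, 80+=16107
Total: 32000 → 26702; change = -5298; percentage change = -16.6%

-16.6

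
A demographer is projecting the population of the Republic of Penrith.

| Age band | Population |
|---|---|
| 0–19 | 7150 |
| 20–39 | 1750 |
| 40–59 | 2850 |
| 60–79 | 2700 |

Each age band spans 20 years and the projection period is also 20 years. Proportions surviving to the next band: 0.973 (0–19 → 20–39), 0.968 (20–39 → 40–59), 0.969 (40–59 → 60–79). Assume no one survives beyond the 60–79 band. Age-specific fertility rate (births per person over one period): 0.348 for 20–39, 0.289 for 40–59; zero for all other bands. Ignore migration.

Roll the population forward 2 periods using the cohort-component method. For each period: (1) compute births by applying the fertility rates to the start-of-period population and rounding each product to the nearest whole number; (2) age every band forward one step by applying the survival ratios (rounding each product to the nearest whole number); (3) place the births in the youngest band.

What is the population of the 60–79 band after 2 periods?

1641

[period 1]
Births: 1750 * 0.348 = 609 ; 2850 * 0.289 = 824 → total 1433
20–39: 7150 * 0.973 = 6957
40–59: 1750 * 0.968 = 1694
60–79: 2850 * 0.969 = 2762
→ [1433, 6957, 1694, 2762]
[period 2]
Births: 6957 * 0.348 = 2421 ; 1694 * 0.289 = 490 → total 2911
20–39: 1433 * 0.973 = 1394
40–59: 6957 * 0.968 = 6734
60–79: 1694 * 0.969 = 1641
→ [2911, 1394, 6734, 1641]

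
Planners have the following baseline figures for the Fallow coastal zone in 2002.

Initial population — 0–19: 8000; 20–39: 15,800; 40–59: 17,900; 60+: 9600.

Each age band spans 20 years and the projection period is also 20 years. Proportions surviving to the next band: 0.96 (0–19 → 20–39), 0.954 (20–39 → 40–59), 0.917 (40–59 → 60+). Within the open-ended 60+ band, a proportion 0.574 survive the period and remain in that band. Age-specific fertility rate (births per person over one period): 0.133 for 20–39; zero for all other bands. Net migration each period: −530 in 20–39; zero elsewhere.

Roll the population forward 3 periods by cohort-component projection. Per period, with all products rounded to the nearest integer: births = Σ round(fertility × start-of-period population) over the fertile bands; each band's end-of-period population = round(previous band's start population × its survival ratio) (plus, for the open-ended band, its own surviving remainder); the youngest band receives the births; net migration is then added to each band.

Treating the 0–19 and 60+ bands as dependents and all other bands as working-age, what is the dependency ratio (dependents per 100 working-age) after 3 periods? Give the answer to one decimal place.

After projecting period 1:
Births: 15800 × 0.133 = 2101
20–39: 8000 × 0.96 = 7680
40–59: 15800 × 0.954 = 15073
60+: 17900 × 0.917 + 9600 × 0.574 = 16414 + 5510 = 21924
Net migration: 20–39 − 530 → 7150
End of period: [2101, 7150, 15073, 21924]
After projecting period 2:
Births: 7150 × 0.133 = 951
20–39: 2101 × 0.96 = 2017
40–59: 7150 × 0.954 = 6821
60+: 15073 × 0.917 + 21924 × 0.574 = 13822 + 12584 = 26406
Net migration: 20–39 − 530 → 1487
End of period: [951, 1487, 6821, 26406]
After projecting period 3:
Births: 1487 × 0.133 = 198
20–39: 951 × 0.96 = 913
40–59: 1487 × 0.954 = 1419
60+: 6821 × 0.917 + 26406 × 0.574 = 6255 + 15157 = 21412
Net migration: 20–39 − 530 → 383
End of period: [198, 383, 1419, 21412]
Dependents (band 0–19 + band 60+) = 198 + 21412 = 21610; working-age = 1802; ratio = 21610/1802 × 100 = 1199.2

1199.2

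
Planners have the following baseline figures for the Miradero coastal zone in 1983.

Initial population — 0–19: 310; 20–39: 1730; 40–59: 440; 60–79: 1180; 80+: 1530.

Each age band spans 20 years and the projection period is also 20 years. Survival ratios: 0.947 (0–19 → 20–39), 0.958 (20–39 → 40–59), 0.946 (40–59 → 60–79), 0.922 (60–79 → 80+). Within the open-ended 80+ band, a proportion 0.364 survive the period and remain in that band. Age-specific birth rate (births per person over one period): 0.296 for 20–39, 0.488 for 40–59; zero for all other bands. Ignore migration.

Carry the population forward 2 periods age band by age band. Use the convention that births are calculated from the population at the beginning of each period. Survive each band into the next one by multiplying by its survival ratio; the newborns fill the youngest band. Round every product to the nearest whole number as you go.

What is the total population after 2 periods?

4417

Period 1:
Births: 1730 * 0.296 = 512, 440 * 0.488 = 215 — total 727
20–39: 310 * 0.947 = 294
40–59: 1730 * 0.958 = 1657
60–79: 440 * 0.946 = 416
80+: 1180 * 0.922 + 1530 * 0.364 = 1088 + 557 = 1645
End of period: [727, 294, 1657, 416, 1645]
Period 2:
Births: 294 * 0.296 = 87, 1657 * 0.488 = 809 — total 896
20–39: 727 * 0.947 = 688
40–59: 294 * 0.958 = 282
60–79: 1657 * 0.946 = 1568
80+: 416 * 0.922 + 1645 * 0.364 = 384 + 599 = 983
End of period: [896, 688, 282, 1568, 983]
Total after period 2: 896 + 688 + 282 + 1568 + 983 = 4417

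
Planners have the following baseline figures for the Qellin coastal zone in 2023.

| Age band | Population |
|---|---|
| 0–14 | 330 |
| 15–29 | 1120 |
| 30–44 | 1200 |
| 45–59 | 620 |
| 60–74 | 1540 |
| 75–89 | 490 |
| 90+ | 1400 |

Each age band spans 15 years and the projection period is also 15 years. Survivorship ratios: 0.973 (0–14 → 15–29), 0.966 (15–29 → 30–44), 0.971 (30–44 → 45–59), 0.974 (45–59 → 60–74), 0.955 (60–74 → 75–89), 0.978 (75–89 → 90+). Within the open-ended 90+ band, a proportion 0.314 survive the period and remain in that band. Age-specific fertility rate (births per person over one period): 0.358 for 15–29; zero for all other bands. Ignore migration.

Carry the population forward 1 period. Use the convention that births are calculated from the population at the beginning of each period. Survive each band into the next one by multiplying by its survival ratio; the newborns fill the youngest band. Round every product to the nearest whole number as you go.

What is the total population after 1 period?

5963

Call the bands 1 to 7, youngest first.
Period 1:
Births: 1120 × 0.358 = 401
Band 2: 330 × 0.973 = 321
Band 3: 1120 × 0.966 = 1082
Band 4: 1200 × 0.971 = 1165
Band 5: 620 × 0.974 = 604
Band 6: 1540 × 0.955 = 1471
Band 7: 490 × 0.978 + 1400 × 0.314 = 479 + 440 = 919
End of period: [401, 321, 1082, 1165, 604, 1471, 919]
Total after period 1: 401 + 321 + 1082 + 1165 + 604 + 1471 + 919 = 5963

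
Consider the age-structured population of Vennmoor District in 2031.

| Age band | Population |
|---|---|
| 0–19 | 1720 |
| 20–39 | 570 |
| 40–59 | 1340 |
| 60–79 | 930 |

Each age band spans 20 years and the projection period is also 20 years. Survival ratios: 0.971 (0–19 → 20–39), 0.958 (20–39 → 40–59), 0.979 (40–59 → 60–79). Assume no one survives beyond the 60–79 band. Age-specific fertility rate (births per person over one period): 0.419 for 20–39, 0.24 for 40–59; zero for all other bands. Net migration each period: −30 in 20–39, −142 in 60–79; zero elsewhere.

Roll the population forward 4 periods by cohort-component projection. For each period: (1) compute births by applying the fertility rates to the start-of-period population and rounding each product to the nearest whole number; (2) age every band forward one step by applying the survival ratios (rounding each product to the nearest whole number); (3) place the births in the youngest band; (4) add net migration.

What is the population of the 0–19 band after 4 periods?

438

Numbering the bands 1..4 from youngest to oldest:
After projecting period 1:
Births: 570 * 0.419 = 239 ; 1340 * 0.24 = 322 — total 561
Band 2: 1720 * 0.971 = 1670
Band 3: 570 * 0.958 = 546
Band 4: 1340 * 0.979 = 1312
Net migration: Band 2 − 30 → 1640; Band 4 − 142 → 1170
Giving 561 / 1640 / 546 / 1170.
After projecting period 2:
Births: 1640 * 0.419 = 687 ; 546 * 0.24 = 131 — total 818
Band 2: 561 * 0.971 = 545
Band 3: 1640 * 0.958 = 1571
Band 4: 546 * 0.979 = 535
Net migration: Band 2 − 30 → 515; Band 4 − 142 → 393
Giving 818 / 515 / 1571 / 393.
After projecting period 3:
Births: 515 * 0.419 = 216 ; 1571 * 0.24 = 377 — total 593
Band 2: 818 * 0.971 = 794
Band 3: 515 * 0.958 = 493
Band 4: 1571 * 0.979 = 1538
Net migration: Band 2 − 30 → 764; Band 4 − 142 → 1396
Giving 593 / 764 / 493 / 1396.
After projecting period 4:
Births: 764 * 0.419 = 320 ; 493 * 0.24 = 118 — total 438
Band 2: 593 * 0.971 = 576
Band 3: 764 * 0.958 = 732
Band 4: 493 * 0.979 = 483
Net migration: Band 2 − 30 → 546; Band 4 − 142 → 341
Giving 438 / 546 / 732 / 341.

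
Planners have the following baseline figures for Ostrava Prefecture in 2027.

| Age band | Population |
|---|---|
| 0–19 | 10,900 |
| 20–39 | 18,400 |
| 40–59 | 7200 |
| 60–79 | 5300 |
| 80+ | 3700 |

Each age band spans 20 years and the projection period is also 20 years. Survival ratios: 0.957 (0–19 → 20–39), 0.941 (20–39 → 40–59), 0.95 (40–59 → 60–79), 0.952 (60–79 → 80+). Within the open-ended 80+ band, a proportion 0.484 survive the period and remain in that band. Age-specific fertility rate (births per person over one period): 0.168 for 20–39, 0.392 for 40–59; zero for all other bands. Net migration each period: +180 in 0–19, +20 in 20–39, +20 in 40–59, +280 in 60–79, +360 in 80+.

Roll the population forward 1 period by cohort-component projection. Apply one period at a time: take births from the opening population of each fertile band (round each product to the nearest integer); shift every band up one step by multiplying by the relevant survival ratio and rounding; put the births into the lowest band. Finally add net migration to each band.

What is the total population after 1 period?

[period 1]
Births: 18400 * 0.168 = 3091  |  7200 * 0.392 = 2822 → 5913
20–39: 10900 * 0.957 = 10431
40–59: 18400 * 0.941 = 17314
60–79: 7200 * 0.95 = 6840
80+: 5300 * 0.952 + 3700 * 0.484 = 5046 + 1791 = 6837
Net migration: 0–19 + 180 → 6093; 20–39 + 20 → 10451; 40–59 + 20 → 17334; 60–79 + 280 → 7120; 80+ + 360 → 7197
→ [6093, 10451, 17334, 7120, 7197]
Total after period 1: 6093 + 10451 + 17334 + 7120 + 7197 = 48195

48195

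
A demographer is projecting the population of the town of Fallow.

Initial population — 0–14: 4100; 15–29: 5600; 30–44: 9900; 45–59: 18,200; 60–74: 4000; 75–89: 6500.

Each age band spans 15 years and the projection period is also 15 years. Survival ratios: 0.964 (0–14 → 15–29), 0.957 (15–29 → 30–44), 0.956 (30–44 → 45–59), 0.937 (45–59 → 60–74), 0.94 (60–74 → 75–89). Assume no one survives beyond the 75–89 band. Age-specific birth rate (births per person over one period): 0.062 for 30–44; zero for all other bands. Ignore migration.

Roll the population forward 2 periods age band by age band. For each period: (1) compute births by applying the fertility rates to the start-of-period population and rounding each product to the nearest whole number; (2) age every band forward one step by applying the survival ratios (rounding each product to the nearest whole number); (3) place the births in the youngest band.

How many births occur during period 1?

Numbering the groups 1..6 from youngest to oldest:
After projecting period 1:
Births: 9900 × 0.062 = 614
Group 2: 4100 × 0.964 = 3952
Group 3: 5600 × 0.957 = 5359
Group 4: 9900 × 0.956 = 9464
Group 5: 18200 × 0.937 = 17053
Group 6: 4000 × 0.94 = 3760
Population now: 0–14=614, 15–29=3952, 30–44=5359, 45–59=9464, 60–74=17053, 75–89=3760

614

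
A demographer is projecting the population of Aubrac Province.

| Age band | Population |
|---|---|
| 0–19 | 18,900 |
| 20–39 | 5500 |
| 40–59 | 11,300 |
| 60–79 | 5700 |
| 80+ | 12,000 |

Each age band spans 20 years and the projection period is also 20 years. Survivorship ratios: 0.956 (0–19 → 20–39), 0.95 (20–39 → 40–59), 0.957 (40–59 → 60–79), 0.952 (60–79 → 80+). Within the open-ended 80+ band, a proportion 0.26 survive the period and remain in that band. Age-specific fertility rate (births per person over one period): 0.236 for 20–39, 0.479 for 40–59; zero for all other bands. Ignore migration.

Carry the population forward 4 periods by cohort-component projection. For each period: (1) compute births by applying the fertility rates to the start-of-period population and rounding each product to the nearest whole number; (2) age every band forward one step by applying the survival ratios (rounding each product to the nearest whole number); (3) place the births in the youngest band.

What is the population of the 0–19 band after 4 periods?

(Bands numbered youngest = 1 to oldest = 5.)
[period 1]
Births: 5500 × 0.236 = 1298 ; 11300 × 0.479 = 5413 → total 6711
Band 2: 18900 × 0.956 = 18068
Band 3: 5500 × 0.95 = 5225
Band 4: 11300 × 0.957 = 10814
Band 5: 5700 × 0.952 + 12000 × 0.26 = 5426 + 3120 = 8546
Population now: 0–19=6711, 20–39=18068, 40–59=5225, 60–79=10814, 80+=8546
[period 2]
Births: 18068 × 0.236 = 4264 ; 5225 × 0.479 = 2503 → total 6767
Band 2: 6711 × 0.956 = 6416
Band 3: 18068 × 0.95 = 17165
Band 4: 5225 × 0.957 = 5000
Band 5: 10814 × 0.952 + 8546 × 0.26 = 10295 + 2222 = 12517
Population now: 0–19=6767, 20–39=6416, 40–59=17165, 60–79=5000, 80+=12517
[period 3]
Births: 6416 × 0.236 = 1514 ; 17165 × 0.479 = 8222 → total 9736
Band 2: 6767 × 0.956 = 6469
Band 3: 6416 × 0.95 = 6095
Band 4: 17165 × 0.957 = 16427
Band 5: 5000 × 0.952 + 12517 × 0.26 = 4760 + 3254 = 8014
Population now: 0–19=9736, 20–39=6469, 40–59=6095, 60–79=16427, 80+=8014
[period 4]
Births: 6469 × 0.236 = 1527 ; 6095 × 0.479 = 2920 → total 4447
Band 2: 9736 × 0.956 = 9308
Band 3: 6469 × 0.95 = 6146
Band 4: 6095 × 0.957 = 5833
Band 5: 16427 × 0.952 + 8014 × 0.26 = 15639 + 2084 = 17723
Population now: 0–19=4447, 20–39=9308, 40–59=6146, 60–79=5833, 80+=17723

4447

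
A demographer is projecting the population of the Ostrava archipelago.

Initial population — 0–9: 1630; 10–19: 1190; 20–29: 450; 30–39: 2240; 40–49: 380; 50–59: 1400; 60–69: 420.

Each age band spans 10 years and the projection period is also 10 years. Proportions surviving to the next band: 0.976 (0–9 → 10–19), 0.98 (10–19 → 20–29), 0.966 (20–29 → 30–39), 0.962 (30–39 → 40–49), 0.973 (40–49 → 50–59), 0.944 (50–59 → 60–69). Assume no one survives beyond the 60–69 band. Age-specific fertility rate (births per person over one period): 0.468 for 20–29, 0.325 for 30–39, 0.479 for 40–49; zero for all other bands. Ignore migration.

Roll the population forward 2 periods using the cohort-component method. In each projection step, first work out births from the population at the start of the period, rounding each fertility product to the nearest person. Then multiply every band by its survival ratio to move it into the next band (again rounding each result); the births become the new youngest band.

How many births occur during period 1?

1121

After projecting period 1:
Births: 450 * 0.468 = 211  |  2240 * 0.325 = 728  |  380 * 0.479 = 182 → 1121
10–19: 1630 * 0.976 = 1591
20–29: 1190 * 0.98 = 1166
30–39: 450 * 0.966 = 435
40–49: 2240 * 0.962 = 2155
50–59: 380 * 0.973 = 370
60–69: 1400 * 0.944 = 1322
Population now: 0–9=1121, 10–19=1591, 20–29=1166, 30–39=435, 40–49=2155, 50–59=370, 60–69=1322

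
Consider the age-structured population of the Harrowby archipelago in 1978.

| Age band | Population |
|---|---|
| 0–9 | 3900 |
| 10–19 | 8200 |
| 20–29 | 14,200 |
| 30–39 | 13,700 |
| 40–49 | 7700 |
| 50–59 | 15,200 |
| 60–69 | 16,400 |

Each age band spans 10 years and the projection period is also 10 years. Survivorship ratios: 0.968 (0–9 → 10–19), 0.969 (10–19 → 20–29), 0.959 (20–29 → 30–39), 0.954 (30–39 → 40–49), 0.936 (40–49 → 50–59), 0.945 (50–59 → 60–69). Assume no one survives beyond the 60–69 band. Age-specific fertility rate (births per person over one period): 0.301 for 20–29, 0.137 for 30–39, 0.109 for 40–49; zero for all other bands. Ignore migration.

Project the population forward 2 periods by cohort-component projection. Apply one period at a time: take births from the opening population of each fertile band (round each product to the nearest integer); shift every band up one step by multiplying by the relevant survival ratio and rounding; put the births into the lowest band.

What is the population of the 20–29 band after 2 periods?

After projecting period 1:
Births: 14200 × 0.301 = 4274, 13700 × 0.137 = 1877, 7700 × 0.109 = 839 ⇒ total 6990
10–19: 3900 × 0.968 = 3775
20–29: 8200 × 0.969 = 7946
30–39: 14200 × 0.959 = 13618
40–49: 13700 × 0.954 = 13070
50–59: 7700 × 0.936 = 7207
60–69: 15200 × 0.945 = 14364
End of period: [6990, 3775, 7946, 13618, 13070, 7207, 14364]
After projecting period 2:
Births: 7946 × 0.301 = 2392, 13618 × 0.137 = 1866, 13070 × 0.109 = 1425 ⇒ total 5683
10–19: 6990 × 0.968 = 6766
20–29: 3775 × 0.969 = 3658
30–39: 7946 × 0.959 = 7620
40–49: 13618 × 0.954 = 12992
50–59: 13070 × 0.936 = 12234
60–69: 7207 × 0.945 = 6811
End of period: [5683, 6766, 3658, 7620, 12992, 12234, 6811]

3658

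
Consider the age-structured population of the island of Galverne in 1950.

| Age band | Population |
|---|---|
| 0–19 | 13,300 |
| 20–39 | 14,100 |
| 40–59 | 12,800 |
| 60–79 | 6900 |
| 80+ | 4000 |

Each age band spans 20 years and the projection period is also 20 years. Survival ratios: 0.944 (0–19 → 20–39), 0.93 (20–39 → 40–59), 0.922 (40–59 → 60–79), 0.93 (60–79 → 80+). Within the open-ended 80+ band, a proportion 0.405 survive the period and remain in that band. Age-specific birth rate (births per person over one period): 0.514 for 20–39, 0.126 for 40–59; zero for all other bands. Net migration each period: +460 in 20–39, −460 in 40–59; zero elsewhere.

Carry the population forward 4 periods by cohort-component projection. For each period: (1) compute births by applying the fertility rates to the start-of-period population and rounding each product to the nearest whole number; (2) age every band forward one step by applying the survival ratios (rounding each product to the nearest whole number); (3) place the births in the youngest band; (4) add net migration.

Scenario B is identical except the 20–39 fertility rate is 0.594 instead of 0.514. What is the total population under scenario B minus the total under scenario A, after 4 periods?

[period 1]
Births: 14100 * 0.514 = 7247 ; 12800 * 0.126 = 1613 → 8860
20–39: 13300 * 0.944 = 12555
40–59: 14100 * 0.93 = 13113
60–79: 12800 * 0.922 = 11802
80+: 6900 * 0.93 + 4000 * 0.405 = 6417 + 1620 = 8037
Net migration: 20–39 + 460 → 13015; 40–59 − 460 → 12653
→ [8860, 13015, 12653, 11802, 8037]
[period 2]
Births: 13015 * 0.514 = 6690 ; 12653 * 0.126 = 1594 → 8284
20–39: 8860 * 0.944 = 8364
40–59: 13015 * 0.93 = 12104
60–79: 12653 * 0.922 = 11666
80+: 11802 * 0.93 + 8037 * 0.405 = 10976 + 3255 = 14231
Net migration: 20–39 + 460 → 8824; 40–59 − 460 → 11644
→ [8284, 8824, 11644, 11666, 14231]
[period 3]
Births: 8824 * 0.514 = 4536 ; 11644 * 0.126 = 1467 → 6003
20–39: 8284 * 0.944 = 7820
40–59: 8824 * 0.93 = 8206
60–79: 11644 * 0.922 = 10736
80+: 11666 * 0.93 + 14231 * 0.405 = 10849 + 5764 = 16613
Net migration: 20–39 + 460 → 8280; 40–59 − 460 → 7746
→ [6003, 8280, 7746, 10736, 16613]
[period 4]
Births: 8280 * 0.514 = 4256 ; 7746 * 0.126 = 976 → 5232
20–39: 6003 * 0.944 = 5667
40–59: 8280 * 0.93 = 7700
60–79: 7746 * 0.922 = 7142
80+: 10736 * 0.93 + 16613 * 0.405 = 9984 + 6728 = 16712
Net migration: 20–39 + 460 → 6127; 40–59 − 460 → 7240
→ [5232, 6127, 7240, 7142, 16712]
Scenario A total after 4 periods: 42453
Scenario B projection —
[period 1]
Births: 14100 * 0.594 = 8375 ; 12800 * 0.126 = 1613 → 9988
20–39: 13300 * 0.944 = 12555
40–59: 14100 * 0.93 = 13113
60–79: 12800 * 0.922 = 11802
80+: 6900 * 0.93 + 4000 * 0.405 = 6417 + 1620 = 8037
Net migration: 20–39 + 460 → 13015; 40–59 − 460 → 12653
→ [9988, 13015, 12653, 11802, 8037]
[period 2]
Births: 13015 * 0.594 = 7731 ; 12653 * 0.126 = 1594 → 9325
20–39: 9988 * 0.944 = 9429
40–59: 13015 * 0.93 = 12104
60–79: 12653 * 0.922 = 11666
80+: 11802 * 0.93 + 8037 * 0.405 = 10976 + 3255 = 14231
Net migration: 20–39 + 460 → 9889; 40–59 − 460 → 11644
→ [9325, 9889, 11644, 11666, 14231]
[period 3]
Births: 9889 * 0.594 = 5874 ; 11644 * 0.126 = 1467 → 7341
20–39: 9325 * 0.944 = 8803
40–59: 9889 * 0.93 = 9197
60–79: 11644 * 0.922 = 10736
80+: 11666 * 0.93 + 14231 * 0.405 = 10849 + 5764 = 16613
Net migration: 20–39 + 460 → 9263; 40–59 − 460 → 8737
→ [7341, 9263, 8737, 10736, 16613]
[period 4]
Births: 9263 * 0.594 = 5502 ; 8737 * 0.126 = 1101 → 6603
20–39: 7341 * 0.944 = 6930
40–59: 9263 * 0.93 = 8615
60–79: 8737 * 0.922 = 8056
80+: 10736 * 0.93 + 16613 * 0.405 = 9984 + 6728 = 16712
Net migration: 20–39 + 460 → 7390; 40–59 − 460 → 8155
→ [6603, 7390, 8155, 8056, 16712]
Scenario B total after 4 periods: 46916
Difference B − A = 46916 − 42453 = 4463

4463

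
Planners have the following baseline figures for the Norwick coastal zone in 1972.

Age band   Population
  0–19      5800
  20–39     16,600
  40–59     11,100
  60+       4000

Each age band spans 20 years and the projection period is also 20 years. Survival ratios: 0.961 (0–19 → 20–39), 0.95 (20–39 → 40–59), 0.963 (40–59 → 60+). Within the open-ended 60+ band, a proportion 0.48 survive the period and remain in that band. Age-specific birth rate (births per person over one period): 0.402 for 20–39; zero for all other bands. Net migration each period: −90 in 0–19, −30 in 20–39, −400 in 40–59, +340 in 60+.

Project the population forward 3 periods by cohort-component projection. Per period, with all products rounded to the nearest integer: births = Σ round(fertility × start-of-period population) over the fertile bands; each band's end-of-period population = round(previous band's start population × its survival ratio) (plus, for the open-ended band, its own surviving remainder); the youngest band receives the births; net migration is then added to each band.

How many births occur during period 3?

Call the groups 1 to 4, youngest first.
[period 1]
Births: 16600 × 0.402 = 6673
Group 2: 5800 × 0.961 = 5574
Group 3: 16600 × 0.95 = 15770
Group 4: 11100 × 0.963 + 4000 × 0.48 = 10689 + 1920 = 12609
Net migration: Group 1 − 90 → 6583; Group 2 − 30 → 5544; Group 3 − 400 → 15370; Group 4 + 340 → 12949
End of period: [6583, 5544, 15370, 12949]
[period 2]
Births: 5544 × 0.402 = 2229
Group 2: 6583 × 0.961 = 6326
Group 3: 5544 × 0.95 = 5267
Group 4: 15370 × 0.963 + 12949 × 0.48 = 14801 + 6216 = 21017
Net migration: Group 1 − 90 → 2139; Group 2 − 30 → 6296; Group 3 − 400 → 4867; Group 4 + 340 → 21357
End of period: [2139, 6296, 4867, 21357]
[period 3]
Births: 6296 × 0.402 = 2531
Group 2: 2139 × 0.961 = 2056
Group 3: 6296 × 0.95 = 5981
Group 4: 4867 × 0.963 + 21357 × 0.48 = 4687 + 10251 = 14938
Net migration: Group 1 − 90 → 2441; Group 2 − 30 → 2026; Group 3 − 400 → 5581; Group 4 + 340 → 15278
End of period: [2441, 2026, 5581, 15278]

2531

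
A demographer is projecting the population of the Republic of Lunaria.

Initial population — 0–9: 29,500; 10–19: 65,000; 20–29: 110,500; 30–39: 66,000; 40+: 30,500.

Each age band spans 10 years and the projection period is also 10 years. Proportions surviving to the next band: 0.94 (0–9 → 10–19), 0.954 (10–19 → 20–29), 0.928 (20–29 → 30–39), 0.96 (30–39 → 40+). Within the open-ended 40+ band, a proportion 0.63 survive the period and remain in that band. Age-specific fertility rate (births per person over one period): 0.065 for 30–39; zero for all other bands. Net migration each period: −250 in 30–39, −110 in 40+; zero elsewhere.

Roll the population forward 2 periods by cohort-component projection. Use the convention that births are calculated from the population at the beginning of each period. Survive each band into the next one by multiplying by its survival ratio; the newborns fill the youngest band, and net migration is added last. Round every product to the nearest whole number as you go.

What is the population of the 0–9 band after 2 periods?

Period 1.
Births: 66000 * 0.065 = 4290
10–19: 29500 * 0.94 = 27730
20–29: 65000 * 0.954 = 62010
30–39: 110500 * 0.928 = 102544
40+: 66000 * 0.96 + 30500 * 0.63 = 63360 + 19215 = 82575
Net migration: 30–39 − 250 → 102294; 40+ − 110 → 82465
Giving 4290 / 27730 / 62010 / 102294 / 82465.
Period 2.
Births: 102294 * 0.065 = 6649
10–19: 4290 * 0.94 = 4033
20–29: 27730 * 0.954 = 26454
30–39: 62010 * 0.928 = 57545
40+: 102294 * 0.96 + 82465 * 0.63 = 98202 + 51953 = 150155
Net migration: 30–39 − 250 → 57295; 40+ − 110 → 150045
Giving 6649 / 4033 / 26454 / 57295 / 150045.

6649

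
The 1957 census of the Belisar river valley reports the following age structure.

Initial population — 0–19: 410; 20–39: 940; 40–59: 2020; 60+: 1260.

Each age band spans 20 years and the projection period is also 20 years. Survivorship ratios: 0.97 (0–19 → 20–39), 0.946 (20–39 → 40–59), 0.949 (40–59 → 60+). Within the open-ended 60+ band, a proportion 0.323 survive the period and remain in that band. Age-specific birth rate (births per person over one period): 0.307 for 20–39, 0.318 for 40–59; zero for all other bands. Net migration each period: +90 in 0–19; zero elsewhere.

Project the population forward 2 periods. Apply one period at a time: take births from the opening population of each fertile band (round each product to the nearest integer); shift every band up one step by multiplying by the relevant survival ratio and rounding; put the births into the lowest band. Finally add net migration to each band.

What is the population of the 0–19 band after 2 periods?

495

[period 1]
Births: 940 × 0.307 = 289, 2020 × 0.318 = 642 ⇒ total 931
20–39: 410 × 0.97 = 398
40–59: 940 × 0.946 = 889
60+: 2020 × 0.949 + 1260 × 0.323 = 1917 + 407 = 2324
Net migration: 0–19 + 90 → 1021
→ [1021, 398, 889, 2324]
[period 2]
Births: 398 × 0.307 = 122, 889 × 0.318 = 283 ⇒ total 405
20–39: 1021 × 0.97 = 990
40–59: 398 × 0.946 = 377
60+: 889 × 0.949 + 2324 × 0.323 = 844 + 751 = 1595
Net migration: 0–19 + 90 → 495
→ [495, 990, 377, 1595]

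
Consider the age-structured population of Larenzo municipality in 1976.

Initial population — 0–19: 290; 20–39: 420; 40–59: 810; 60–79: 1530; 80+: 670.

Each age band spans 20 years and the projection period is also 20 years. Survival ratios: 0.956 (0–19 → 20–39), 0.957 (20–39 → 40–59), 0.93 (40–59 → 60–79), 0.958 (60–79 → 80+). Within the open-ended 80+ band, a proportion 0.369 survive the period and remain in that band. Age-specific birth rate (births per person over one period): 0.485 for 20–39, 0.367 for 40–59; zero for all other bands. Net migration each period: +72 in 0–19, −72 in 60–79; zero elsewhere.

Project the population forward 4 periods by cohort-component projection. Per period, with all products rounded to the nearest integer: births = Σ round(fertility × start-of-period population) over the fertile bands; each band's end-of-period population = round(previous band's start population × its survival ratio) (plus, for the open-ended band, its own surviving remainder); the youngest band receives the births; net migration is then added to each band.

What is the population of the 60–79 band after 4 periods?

415

— Period 1 —
Births: 420 * 0.485 = 204, 810 * 0.367 = 297 ⇒ total 501
20–39: 290 * 0.956 = 277
40–59: 420 * 0.957 = 402
60–79: 810 * 0.93 = 753
80+: 1530 * 0.958 + 670 * 0.369 = 1466 + 247 = 1713
Net migration: 0–19 + 72 → 573; 60–79 − 72 → 681
Giving 573 / 277 / 402 / 681 / 1713.
— Period 2 —
Births: 277 * 0.485 = 134, 402 * 0.367 = 148 ⇒ total 282
20–39: 573 * 0.956 = 548
40–59: 277 * 0.957 = 265
60–79: 402 * 0.93 = 374
80+: 681 * 0.958 + 1713 * 0.369 = 652 + 632 = 1284
Net migration: 0–19 + 72 → 354; 60–79 − 72 → 302
Giving 354 / 548 / 265 / 302 / 1284.
— Period 3 —
Births: 548 * 0.485 = 266, 265 * 0.367 = 97 ⇒ total 363
20–39: 354 * 0.956 = 338
40–59: 548 * 0.957 = 524
60–79: 265 * 0.93 = 246
80+: 302 * 0.958 + 1284 * 0.369 = 289 + 474 = 763
Net migration: 0–19 + 72 → 435; 60–79 − 72 → 174
Giving 435 / 338 / 524 / 174 / 763.
— Period 4 —
Births: 338 * 0.485 = 164, 524 * 0.367 = 192 ⇒ total 356
20–39: 435 * 0.956 = 416
40–59: 338 * 0.957 = 323
60–79: 524 * 0.93 = 487
80+: 174 * 0.958 + 763 * 0.369 = 167 + 282 = 449
Net migration: 0–19 + 72 → 428; 60–79 − 72 → 415
Giving 428 / 416 / 323 / 415 / 449.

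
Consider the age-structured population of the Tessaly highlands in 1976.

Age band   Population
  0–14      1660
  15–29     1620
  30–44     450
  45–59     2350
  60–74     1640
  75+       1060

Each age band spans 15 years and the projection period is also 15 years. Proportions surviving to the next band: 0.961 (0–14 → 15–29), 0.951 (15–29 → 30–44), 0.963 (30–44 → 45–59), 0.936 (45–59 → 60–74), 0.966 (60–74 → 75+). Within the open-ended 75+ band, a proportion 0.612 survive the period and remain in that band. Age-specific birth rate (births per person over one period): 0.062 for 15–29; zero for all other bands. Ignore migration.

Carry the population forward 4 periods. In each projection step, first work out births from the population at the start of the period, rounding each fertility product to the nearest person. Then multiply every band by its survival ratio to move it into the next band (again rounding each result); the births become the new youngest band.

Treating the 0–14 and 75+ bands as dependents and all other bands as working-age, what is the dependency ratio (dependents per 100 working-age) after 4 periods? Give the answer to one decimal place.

Period 1.
Births: 1620 × 0.062 = 100
15–29: 1660 × 0.961 = 1595
30–44: 1620 × 0.951 = 1541
45–59: 450 × 0.963 = 433
60–74: 2350 × 0.936 = 2200
75+: 1640 × 0.966 + 1060 × 0.612 = 1584 + 649 = 2233
→ [100, 1595, 1541, 433, 2200, 2233]
Period 2.
Births: 1595 × 0.062 = 99
15–29: 100 × 0.961 = 96
30–44: 1595 × 0.951 = 1517
45–59: 1541 × 0.963 = 1484
60–74: 433 × 0.936 = 405
75+: 2200 × 0.966 + 2233 × 0.612 = 2125 + 1367 = 3492
→ [99, 96, 1517, 1484, 405, 3492]
Period 3.
Births: 96 × 0.062 = 6
15–29: 99 × 0.961 = 95
30–44: 96 × 0.951 = 91
45–59: 1517 × 0.963 = 1461
60–74: 1484 × 0.936 = 1389
75+: 405 × 0.966 + 3492 × 0.612 = 391 + 2137 = 2528
→ [6, 95, 91, 1461, 1389, 2528]
Period 4.
Births: 95 × 0.062 = 6
15–29: 6 × 0.961 = 6
30–44: 95 × 0.951 = 90
45–59: 91 × 0.963 = 88
60–74: 1461 × 0.936 = 1367
75+: 1389 × 0.966 + 2528 × 0.612 = 1342 + 1547 = 2889
→ [6, 6, 90, 88, 1367, 2889]
Dependents (band 0–14 + band 75+) = 6 + 2889 = 2895; working-age = 1551; ratio = 2895/1551 × 100 = 186.7

186.7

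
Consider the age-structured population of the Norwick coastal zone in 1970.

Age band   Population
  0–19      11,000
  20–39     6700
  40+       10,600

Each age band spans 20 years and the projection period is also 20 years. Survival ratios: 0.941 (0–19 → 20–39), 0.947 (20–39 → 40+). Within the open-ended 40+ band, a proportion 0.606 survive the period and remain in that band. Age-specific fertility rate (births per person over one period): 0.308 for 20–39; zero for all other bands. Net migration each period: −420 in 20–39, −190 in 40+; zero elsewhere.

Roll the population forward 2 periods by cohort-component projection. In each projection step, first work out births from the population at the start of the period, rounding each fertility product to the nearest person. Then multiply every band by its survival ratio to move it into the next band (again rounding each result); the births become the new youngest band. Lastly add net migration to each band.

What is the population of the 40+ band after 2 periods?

— Period 1 —
Births: 6700 * 0.308 = 2064
20–39: 11000 * 0.941 = 10351
40+: 6700 * 0.947 + 10600 * 0.606 = 6345 + 6424 = 12769
Net migration: 20–39 − 420 → 9931; 40+ − 190 → 12579
→ [2064, 9931, 12579]
— Period 2 —
Births: 9931 * 0.308 = 3059
20–39: 2064 * 0.941 = 1942
40+: 9931 * 0.947 + 12579 * 0.606 = 9405 + 7623 = 17028
Net migration: 20–39 − 420 → 1522; 40+ − 190 → 16838
→ [3059, 1522, 16838]

16838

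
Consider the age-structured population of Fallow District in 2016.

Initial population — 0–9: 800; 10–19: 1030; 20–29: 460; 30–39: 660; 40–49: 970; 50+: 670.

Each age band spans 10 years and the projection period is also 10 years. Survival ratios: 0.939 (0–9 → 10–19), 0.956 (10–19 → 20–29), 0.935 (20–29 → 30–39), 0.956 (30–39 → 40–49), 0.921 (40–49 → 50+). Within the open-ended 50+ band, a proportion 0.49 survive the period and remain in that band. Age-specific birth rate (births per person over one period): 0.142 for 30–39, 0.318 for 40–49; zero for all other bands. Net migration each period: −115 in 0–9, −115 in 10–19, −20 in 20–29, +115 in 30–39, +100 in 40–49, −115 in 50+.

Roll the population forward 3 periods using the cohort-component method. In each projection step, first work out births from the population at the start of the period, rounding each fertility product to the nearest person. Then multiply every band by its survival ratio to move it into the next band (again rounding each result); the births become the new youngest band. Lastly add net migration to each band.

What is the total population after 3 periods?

Numbering the bands 1..6 from youngest to oldest:
— Period 1 —
Births: 660 * 0.142 = 94, 970 * 0.318 = 308 ⇒ total 402
Band 2: 800 * 0.939 = 751
Band 3: 1030 * 0.956 = 985
Band 4: 460 * 0.935 = 430
Band 5: 660 * 0.956 = 631
Band 6: 970 * 0.921 + 670 * 0.49 = 893 + 328 = 1221
Net migration: Band 1 − 115 → 287; Band 2 − 115 → 636; Band 3 − 20 → 965; Band 4 + 115 → 545; Band 5 + 100 → 731; Band 6 − 115 → 1106
→ [287, 636, 965, 545, 731, 1106]
— Period 2 —
Births: 545 * 0.142 = 77, 731 * 0.318 = 232 ⇒ total 309
Band 2: 287 * 0.939 = 269
Band 3: 636 * 0.956 = 608
Band 4: 965 * 0.935 = 902
Band 5: 545 * 0.956 = 521
Band 6: 731 * 0.921 + 1106 * 0.49 = 673 + 542 = 1215
Net migration: Band 1 − 115 → 194; Band 2 − 115 → 154; Band 3 − 20 → 588; Band 4 + 115 → 1017; Band 5 + 100 → 621; Band 6 − 115 → 1100
→ [194, 154, 588, 1017, 621, 1100]
— Period 3 —
Births: 1017 * 0.142 = 144, 621 * 0.318 = 197 ⇒ total 341
Band 2: 194 * 0.939 = 182
Band 3: 154 * 0.956 = 147
Band 4: 588 * 0.935 = 550
Band 5: 1017 * 0.956 = 972
Band 6: 621 * 0.921 + 1100 * 0.49 = 572 + 539 = 1111
Net migration: Band 1 − 115 → 226; Band 2 − 115 → 67; Band 3 − 20 → 127; Band 4 + 115 → 665; Band 5 + 100 → 1072; Band 6 − 115 → 996
→ [226, 67, 127, 665, 1072, 996]
Total after period 3: 226 + 67 + 127 + 665 + 1072 + 996 = 3153

3153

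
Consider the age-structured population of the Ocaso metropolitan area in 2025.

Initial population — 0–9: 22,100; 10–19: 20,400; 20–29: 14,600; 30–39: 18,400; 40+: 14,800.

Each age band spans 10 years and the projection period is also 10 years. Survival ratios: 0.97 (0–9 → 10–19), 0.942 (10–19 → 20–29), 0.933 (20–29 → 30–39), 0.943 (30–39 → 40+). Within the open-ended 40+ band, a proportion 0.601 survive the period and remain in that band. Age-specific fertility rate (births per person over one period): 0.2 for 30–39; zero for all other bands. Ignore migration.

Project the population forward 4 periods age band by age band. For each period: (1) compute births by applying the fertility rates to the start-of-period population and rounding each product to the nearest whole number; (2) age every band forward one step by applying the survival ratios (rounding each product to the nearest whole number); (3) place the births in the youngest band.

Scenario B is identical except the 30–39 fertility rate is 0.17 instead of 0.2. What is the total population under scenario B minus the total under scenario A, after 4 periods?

After projecting period 1:
Births: 18400 × 0.2 = 3680
10–19: 22100 × 0.97 = 21437
20–29: 20400 × 0.942 = 19217
30–39: 14600 × 0.933 = 13622
40+: 18400 × 0.943 + 14800 × 0.601 = 17351 + 8895 = 26246
Population now: 0–9=3680, 10–19=21437, 20–29=19217, 30–39=13622, 40+=26246
After projecting period 2:
Births: 13622 × 0.2 = 2724
10–19: 3680 × 0.97 = 3570
20–29: 21437 × 0.942 = 20194
30–39: 19217 × 0.933 = 17929
40+: 13622 × 0.943 + 26246 × 0.601 = 12846 + 15774 = 28620
Population now: 0–9=2724, 10–19=3570, 20–29=20194, 30–39=17929, 40+=28620
After projecting period 3:
Births: 17929 × 0.2 = 3586
10–19: 2724 × 0.97 = 2642
20–29: 3570 × 0.942 = 3363
30–39: 20194 × 0.933 = 18841
40+: 17929 × 0.943 + 28620 × 0.601 = 16907 + 17201 = 34108
Population now: 0–9=3586, 10–19=2642, 20–29=3363, 30–39=18841, 40+=34108
After projecting period 4:
Births: 18841 × 0.2 = 3768
10–19: 3586 × 0.97 = 3478
20–29: 2642 × 0.942 = 2489
30–39: 3363 × 0.933 = 3138
40+: 18841 × 0.943 + 34108 × 0.601 = 17767 + 20499 = 38266
Population now: 0–9=3768, 10–19=3478, 20–29=2489, 30–39=3138, 40+=38266
Scenario A total after 4 periods: 51139
Scenario B projection —
After projecting period 1:
Births: 18400 × 0.17 = 3128
10–19: 22100 × 0.97 = 21437
20–29: 20400 × 0.942 = 19217
30–39: 14600 × 0.933 = 13622
40+: 18400 × 0.943 + 14800 × 0.601 = 17351 + 8895 = 26246
Population now: 0–9=3128, 10–19=21437, 20–29=19217, 30–39=13622, 40+=26246
After projecting period 2:
Births: 13622 × 0.17 = 2316
10–19: 3128 × 0.97 = 3034
20–29: 21437 × 0.942 = 20194
30–39: 19217 × 0.933 = 17929
40+: 13622 × 0.943 + 26246 × 0.601 = 12846 + 15774 = 28620
Population now: 0–9=2316, 10–19=3034, 20–29=20194, 30–39=17929, 40+=28620
After projecting period 3:
Births: 17929 × 0.17 = 3048
10–19: 2316 × 0.97 = 2247
20–29: 3034 × 0.942 = 2858
30–39: 20194 × 0.933 = 18841
40+: 17929 × 0.943 + 28620 × 0.601 = 16907 + 17201 = 34108
Population now: 0–9=3048, 10–19=2247, 20–29=2858, 30–39=18841, 40+=34108
After projecting period 4:
Births: 18841 × 0.17 = 3203
10–19: 3048 × 0.97 = 2957
20–29: 2247 × 0.942 = 2117
30–39: 2858 × 0.933 = 2667
40+: 18841 × 0.943 + 34108 × 0.601 = 17767 + 20499 = 38266
Population now: 0–9=3203, 10–19=2957, 20–29=2117, 30–39=2667, 40+=38266
Scenario B total after 4 periods: 49210
Difference B − A = 49210 − 51139 = -1929

-1929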